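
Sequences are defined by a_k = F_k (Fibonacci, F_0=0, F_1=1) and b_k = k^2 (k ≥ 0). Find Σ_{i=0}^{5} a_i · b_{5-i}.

36

Write out a_i and b_{5-i} for i = 0,…,5 and sum the products.
Σ = 0·25 + 1·16 + 1·9 + 2·4 + 3·1 + 5·0 = 36.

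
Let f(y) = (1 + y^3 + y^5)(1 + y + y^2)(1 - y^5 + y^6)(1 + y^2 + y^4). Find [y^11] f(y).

2

(1 + y^3 + y^5) has coefficients 1,0,0,1,0,1 for degrees 0…5.
(1 + y + y^2) has coefficients 1,1,1,0,0,0,0,0,0,0,0,0 for degrees 0…11.
Multiplying by (1 - y^5 + y^6) gives running coefficients 1,1,1,0,0,-1,0,0,1,0,0,0 for degrees 0…11.
Finally multiplying by (1 + y^2 + y^4), the product of all factors after the first has coefficients 1,1,2,1,2,0,1,-1,1,-1,1,0 for degrees 0…11.
[y^11] = 1·0 + 1·1 + 1·1 = 2.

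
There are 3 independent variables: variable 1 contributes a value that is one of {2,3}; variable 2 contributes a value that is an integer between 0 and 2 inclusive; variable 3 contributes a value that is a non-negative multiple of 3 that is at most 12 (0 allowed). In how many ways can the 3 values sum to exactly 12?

The generating function for the choices is (x^2 + x^3)·(1 + x + x^2)·(1 + x^3 + x^6 + x^9 + x^12); the count is [x^12].
(x^2 + x^3) has coefficients 0,0,1,1 for degrees 0…3.
(1 + x + x^2) has coefficients 1,1,1,0,0,0,0,0,0,0,0,0,0 for degrees 0…12.
Finally multiplying by (1 + x^3 + x^6 + x^9 + x^12), the product of all factors after the first has coefficients 1,1,1,1,1,1,1,1,1,1,1,1,1 for degrees 0…12.
[x^12] = 1·1 + 1·1 = 2.

2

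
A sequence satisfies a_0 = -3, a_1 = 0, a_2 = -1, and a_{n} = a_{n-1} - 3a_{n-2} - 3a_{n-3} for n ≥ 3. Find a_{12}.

The ordinary generating function has denominator 1 - q + 3q^2 + 3q^3.
Iterating the recurrence: a_0,…,a_{12} = -3, 0, -1, 8, 11, -10, -67, -70, 161, 572, 299, -1900, -4513.

-4513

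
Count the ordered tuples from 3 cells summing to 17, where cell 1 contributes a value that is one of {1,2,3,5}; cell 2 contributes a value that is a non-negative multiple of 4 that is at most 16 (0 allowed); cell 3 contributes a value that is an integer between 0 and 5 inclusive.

The generating function for the choices is (t + t^2 + t^3 + t^5)·(1 + t^4 + t^8 + t^12 + t^16)·(1 + t + t^2 + t^3 + t^4 + t^5); the count is [t^17].
(t + t^2 + t^3 + t^5) has coefficients 0,1,1,1,0,1 for degrees 0…5.
(1 + t^4 + t^8 + t^12 + t^16) has coefficients 1,0,0,0,1,0,0,0,1,0,0,0,1,0,0,0,1,0 for degrees 0…17.
Finally multiplying by (1 + t + t^2 + t^3 + t^4 + t^5), the product of all factors after the first has coefficients 1,1,1,1,2,2,1,1,2,2,1,1,2,2,1,1,2,2 for degrees 0…17.
[t^17] = 1·2 + 1·1 + 1·1 + 1·2 = 6.

6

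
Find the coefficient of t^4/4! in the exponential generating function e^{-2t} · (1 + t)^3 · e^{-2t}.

-32

The EGF product rule gives c_4 = Σ_{k_1+k_2+k_3=4} C(4; k_1,k_2,k_3) · ∏ g_i(k_i), where e^{-2t} gives (-2)^k; (1+t)^3 gives the falling factorial (3)_k; e^{-2t} gives (-2)^k.
g_1(k) for k = 0…4: 1, -2, 4, -8, 16.
g_2(k) for k = 0…4: 1, 3, 6, 6, 0.
g_3(k) for k = 0…4: 1, -2, 4, -8, 16.
First combine the last two factors: h(k) = Σ_j C(k,j)·g_2(j)·g_3(k−j) for k = 0…4: 1, 1, -2, -2, 16.
c_4 = Σ_k C(4,k)·g_1(k)·h(4−k) = 1·1·16 + 4·(-2)·(-2) + 6·4·(-2) + 4·(-8)·1 + 1·16·1 = 16 + 16 − 48 − 32 + 16 = -32.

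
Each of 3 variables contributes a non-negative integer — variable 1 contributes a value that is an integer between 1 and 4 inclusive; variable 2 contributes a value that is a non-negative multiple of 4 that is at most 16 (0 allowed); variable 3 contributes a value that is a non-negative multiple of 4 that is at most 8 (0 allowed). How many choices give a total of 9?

3

The generating function for the choices is (y + y² + y³ + y⁴)·(1 + y⁴ + y⁸ + y¹² + y¹⁶)·(1 + y⁴ + y⁸); the count is [y⁹].
(y + y² + y³ + y⁴) has coefficients 0,1,1,1,1 for degrees 0…4.
(1 + y⁴ + y⁸ + y¹² + y¹⁶) has coefficients 1,0,0,0,1,0,0,0,1,0 for degrees 0…9.
Finally multiplying by (1 + y⁴ + y⁸), the product of all factors after the first has coefficients 1,0,0,0,2,0,0,0,3,0 for degrees 0…9.
[y⁹] = 1·3 + 1·0 + 1·0 + 1·0 = 3.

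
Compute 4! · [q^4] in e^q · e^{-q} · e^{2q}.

16

The EGF product rule gives c_4 = Σ_{k_1+k_2+k_3=4} C(4; k_1,k_2,k_3) · ∏ g_i(k_i), where e^q gives (1)^k; e^{-q} gives (-1)^k; e^{2q} gives (2)^k.
g_1(k) for k = 0…4: 1, 1, 1, 1, 1.
g_2(k) for k = 0…4: 1, -1, 1, -1, 1.
g_3(k) for k = 0…4: 1, 2, 4, 8, 16.
First combine the last two factors: h(k) = Σ_j C(k,j)·g_2(j)·g_3(k−j) for k = 0…4: 1, 1, 1, 1, 1.
c_4 = Σ_k C(4,k)·g_1(k)·h(4−k) = 1·1·1 + 4·1·1 + 6·1·1 + 4·1·1 + 1·1·1 = 1 + 4 + 6 + 4 + 1 = 16.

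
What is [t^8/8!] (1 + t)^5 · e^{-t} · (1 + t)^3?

The EGF product rule gives c_8 = Σ_{k_1+k_2+k_3=8} C(8; k_1,k_2,k_3) · ∏ g_i(k_i), where (1+t)^5 gives the falling factorial (5)_k; e^{-t} gives (-1)^k; (1+t)^3 gives the falling factorial (3)_k.
g_1(k) for k = 0…8: 1, 5, 20, 60, 120, 120, 0, 0, 0.
g_2(k) for k = 0…8: 1, -1, 1, -1, 1, -1, 1, -1, 1.
g_3(k) for k = 0…8: 1, 3, 6, 6, 0, 0, 0, 0, 0.
First combine the last two factors: h(k) = Σ_j C(k,j)·g_2(j)·g_3(k−j) for k = 0…8: 1, 2, 1, -4, 1, 14, -47, 104, -191.
c_8 = Σ_k C(8,k)·g_1(k)·h(8−k) = 1·1·(-191) + 8·5·104 + 28·20·(-47) + 56·60·14 + 70·120·1 + 56·120·(-4) = −191 + 4160 − 26320 + 47040 + 8400 − 26880 = 6209.

6209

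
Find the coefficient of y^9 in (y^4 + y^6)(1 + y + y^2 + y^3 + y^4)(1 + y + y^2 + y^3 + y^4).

8

(y^4 + y^6) has coefficients 0,0,0,0,1,0,1 for degrees 0…6.
(1 + y + y^2 + y^3 + y^4) has coefficients 1,1,1,1,1,0,0,0,0,0 for degrees 0…9.
Finally multiplying by (1 + y + y^2 + y^3 + y^4), the product of all factors after the first has coefficients 1,2,3,4,5,4,3,2,1,0 for degrees 0…9.
[y^9] = 1·4 + 1·4 = 8.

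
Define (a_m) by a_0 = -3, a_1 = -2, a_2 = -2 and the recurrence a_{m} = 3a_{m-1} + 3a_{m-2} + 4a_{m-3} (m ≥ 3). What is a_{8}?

-21842

The ordinary generating function has denominator 1 - 3z - 3z^2 - 4z^3.
Iterating the recurrence: a_0,…,a_{8} = -3, -2, -2, -24, -86, -338, -1368, -5462, -21842.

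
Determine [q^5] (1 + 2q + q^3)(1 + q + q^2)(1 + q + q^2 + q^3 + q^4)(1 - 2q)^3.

9

(1 + 2q + q^3) has coefficients 1,2,0,1 for degrees 0…3.
(1 + q + q^2) has coefficients 1,1,1,0,0,0 for degrees 0…5.
Multiplying by (1 + q + q^2 + q^3 + q^4) gives running coefficients 1,2,3,3,3,2 for degrees 0…5.
Finally multiplying by (1 - 2q)^3, the product of all factors after the first has coefficients 1,-4,3,1,5,-4 for degrees 0…5.
[q^5] = 1·(-4) + 2·5 + 1·3 = 9.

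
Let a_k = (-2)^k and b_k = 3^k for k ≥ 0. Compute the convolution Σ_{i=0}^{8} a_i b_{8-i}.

4039

The convolution is the x^8 coefficient of A(x)B(x).
Σ = 1·6561 − 2·2187 + 4·729 − 8·243 + 16·81 − 32·27 + 64·9 − 128·3 + 256·1 = 4039.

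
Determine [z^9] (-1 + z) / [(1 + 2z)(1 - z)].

512

The denominator gives the recurrence a_n = −a_(n−1) + 2a_(n−2) for n ≥ 3; the numerator fixes a_0 = -1, a_1 = 2, a_2 = -4.
Iterating: -1, 2, -4, 8, -16, 32, -64, 128, -256, 512, so a_9 = 512.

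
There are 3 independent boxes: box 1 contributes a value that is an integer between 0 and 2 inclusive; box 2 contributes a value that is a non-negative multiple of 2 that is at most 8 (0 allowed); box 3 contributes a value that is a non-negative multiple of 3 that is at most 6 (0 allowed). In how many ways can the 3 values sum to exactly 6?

The generating function for the choices is (1 + q + q^2)·(1 + q^2 + q^4 + q^6 + q^8)·(1 + q^3 + q^6); the count is [q^6].
(1 + q + q^2) has coefficients 1,1,1 for degrees 0…2.
(1 + q^2 + q^4 + q^6 + q^8) has coefficients 1,0,1,0,1,0,1 for degrees 0…6.
Finally multiplying by (1 + q^3 + q^6), the product of all factors after the first has coefficients 1,0,1,1,1,1,2 for degrees 0…6.
[q^6] = 1·2 + 1·1 + 1·1 = 4.

4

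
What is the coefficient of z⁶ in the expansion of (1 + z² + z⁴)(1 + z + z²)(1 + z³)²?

(1 + z² + z⁴) has coefficients 1,0,1,0,1 for degrees 0…4.
(1 + z + z²) has coefficients 1,1,1,0,0,0,0 for degrees 0…6.
Finally multiplying by (1 + z³)², the product of all factors after the first has coefficients 1,1,1,2,2,2,1 for degrees 0…6.
[z⁶] = 1·1 + 1·2 + 1·1 = 4.

4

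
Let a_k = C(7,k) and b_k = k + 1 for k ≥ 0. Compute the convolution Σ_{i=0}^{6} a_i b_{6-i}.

448

This is [x^6] in the product of the two ordinary generating functions.
Σ = 1·7 + 7·6 + 21·5 + 35·4 + 35·3 + 21·2 + 7·1 = 448.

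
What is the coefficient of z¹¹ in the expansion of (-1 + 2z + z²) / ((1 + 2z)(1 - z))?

The denominator gives the recurrence a_n = −a_(n−1) + 2a_(n−2) for n ≥ 3; the numerator fixes a_0 = -1, a_1 = 3, a_2 = -4.
Iterating: -1, 3, -4, 10, -18, 38, -74, 150, -298, 598, -1194, 2390, so a_11 = 2390.

2390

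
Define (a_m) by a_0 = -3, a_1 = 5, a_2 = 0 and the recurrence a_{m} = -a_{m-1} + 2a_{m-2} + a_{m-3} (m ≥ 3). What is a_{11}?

The ordinary generating function has denominator 1 + x - 2x^2 - x^3.
Iterating the recurrence: a_0,…,a_{11} = -3, 5, 0, 7, -2, 16, -13, 43, -53, 126, -189, 388.

388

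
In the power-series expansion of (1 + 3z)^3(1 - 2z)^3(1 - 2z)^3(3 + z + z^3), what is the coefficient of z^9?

2224

(1 + 3z)^3 has coefficients 1,9,27,27 for degrees 0…3.
(1 - 2z)^3 has coefficients 1,-6,12,-8,0,0,0,0,0,0 for degrees 0…9.
Multiplying by (1 - 2z)^3 gives running coefficients 1,-12,60,-160,240,-192,64,0,0,0 for degrees 0…9.
Finally multiplying by (3 + z + z^3), the product of all factors after the first has coefficients 3,-35,168,-419,548,-276,-160,304,-192,64 for degrees 0…9.
[z^9] = 1·64 + 9·(-192) + 27·304 + 27·(-160) = 2224.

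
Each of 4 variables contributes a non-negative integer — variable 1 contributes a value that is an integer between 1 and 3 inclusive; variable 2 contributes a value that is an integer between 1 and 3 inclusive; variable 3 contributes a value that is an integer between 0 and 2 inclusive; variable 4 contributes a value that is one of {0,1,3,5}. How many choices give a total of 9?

13

The generating function for the choices is (z + z² + z³)·(z + z² + z³)·(1 + z + z²)·(1 + z + z³ + z⁵); the count is [z⁹].
(z + z² + z³) has coefficients 0,1,1,1 for degrees 0…3.
(z + z² + z³) has coefficients 0,1,1,1,0,0,0,0,0,0 for degrees 0…9.
Multiplying by (1 + z + z²) gives running coefficients 0,1,2,3,2,1,0,0,0,0 for degrees 0…9.
Finally multiplying by (1 + z + z³ + z⁵), the product of all factors after the first has coefficients 0,1,3,5,6,5,5,4,4,2 for degrees 0…9.
[z⁹] = 1·4 + 1·4 + 1·5 = 13.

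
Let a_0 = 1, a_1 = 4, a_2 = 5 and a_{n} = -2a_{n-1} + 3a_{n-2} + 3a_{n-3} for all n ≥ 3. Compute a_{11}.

The ordinary generating function has denominator 1 + 2z - 3z^2 - 3z^3.
Iterating the recurrence: a_0,…,a_{11} = 1, 4, 5, 5, 17, -4, 74, -109, 428, -961, 2879, -7357.

-7357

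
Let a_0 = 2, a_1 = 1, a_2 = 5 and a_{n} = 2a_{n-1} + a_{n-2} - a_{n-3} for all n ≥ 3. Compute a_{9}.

1233

The ordinary generating function has denominator 1 - 2q - q^2 + q^3.
Iterating the recurrence: a_0,…,a_{9} = 2, 1, 5, 9, 22, 48, 109, 244, 549, 1233.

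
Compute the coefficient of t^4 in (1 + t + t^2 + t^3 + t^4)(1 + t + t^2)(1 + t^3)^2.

(1 + t + t^2 + t^3 + t^4) has coefficients 1,1,1,1,1 for degrees 0…4.
(1 + t + t^2) has coefficients 1,1,1,0,0 for degrees 0…4.
Finally multiplying by (1 + t^3)^2, the product of all factors after the first has coefficients 1,1,1,2,2 for degrees 0…4.
[t^4] = 1·2 + 1·2 + 1·1 + 1·1 + 1·1 = 7.

7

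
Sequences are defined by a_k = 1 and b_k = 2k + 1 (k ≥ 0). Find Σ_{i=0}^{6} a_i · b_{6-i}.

The convolution is the x^6 coefficient of A(x)B(x).
Σ = 1·13 + 1·11 + 1·9 + 1·7 + 1·5 + 1·3 + 1·1 = 49.

49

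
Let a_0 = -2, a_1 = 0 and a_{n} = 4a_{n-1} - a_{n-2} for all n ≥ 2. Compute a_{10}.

81090

The ordinary generating function has denominator 1 - 4y + y^2.
Iterating the recurrence: a_0,…,a_{10} = -2, 0, 2, 8, 30, 112, 418, 1560, 5822, 21728, 81090.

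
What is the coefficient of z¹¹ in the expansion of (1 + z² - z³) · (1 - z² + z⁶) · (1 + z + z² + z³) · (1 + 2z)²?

(1 + z² - z³) has coefficients 1,0,1,-1 for degrees 0…3.
(1 - z² + z⁶) has coefficients 1,0,-1,0,0,0,1,0,0,0,0,0 for degrees 0…11.
Multiplying by (1 + z + z² + z³) gives running coefficients 1,1,0,0,-1,-1,1,1,1,1,0,0 for degrees 0…11.
Finally multiplying by (1 + 2z)², the product of all factors after the first has coefficients 1,5,8,4,-1,-5,-7,1,9,9,8,4 for degrees 0…11.
[z¹¹] = 1·4 + 1·9 − 1·9 = 4.

4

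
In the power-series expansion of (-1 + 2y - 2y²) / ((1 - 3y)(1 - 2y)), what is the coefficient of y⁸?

-10679

The denominator gives the recurrence a_n = 5a_(n−1) − 6a_(n−2) for n ≥ 3; the numerator fixes a_0 = -1, a_1 = -3, a_2 = -11.
Iterating: -1, -3, -11, -37, -119, -373, -1151, -3517, -10679, so a_8 = -10679.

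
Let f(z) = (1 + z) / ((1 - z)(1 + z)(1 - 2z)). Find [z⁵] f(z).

63

The denominator gives the recurrence a_n = 2a_(n−1) + a_(n−2) − 2a_(n−3) for n ≥ 3; the numerator fixes a_0 = 1, a_1 = 3, a_2 = 7.
Iterating: 1, 3, 7, 15, 31, 63, so a_5 = 63.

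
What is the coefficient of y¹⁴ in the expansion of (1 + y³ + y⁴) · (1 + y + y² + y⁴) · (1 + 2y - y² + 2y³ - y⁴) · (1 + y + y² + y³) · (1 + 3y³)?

15

(1 + y³ + y⁴) has coefficients 1,0,0,1,1 for degrees 0…4.
(1 + y + y² + y⁴) has coefficients 1,1,1,0,1,0,0,0,0,0,0,0,0,0,0 for degrees 0…14.
Multiplying by (1 + 2y - y² + 2y³ - y⁴) gives running coefficients 1,3,2,3,1,3,-2,2,-1,0,0,0,0,0,0 for degrees 0…14.
Multiplying by (1 + y + y² + y³) gives running coefficients 1,4,6,9,9,9,5,4,2,-1,1,-1,0,0,0 for degrees 0…14.
Finally multiplying by (1 + 3y³), the product of all factors after the first has coefficients 1,4,6,12,21,27,32,31,29,14,13,5,-3,3,-3 for degrees 0…14.
[y¹⁴] = 1·(-3) + 1·5 + 1·13 = 15.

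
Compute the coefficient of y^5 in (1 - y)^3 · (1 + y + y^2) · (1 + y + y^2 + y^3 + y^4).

-1

(1 - y)^3 has coefficients 1,-3,3,-1 for degrees 0…3.
(1 + y + y^2) has coefficients 1,1,1,0,0,0 for degrees 0…5.
Finally multiplying by (1 + y + y^2 + y^3 + y^4), the product of all factors after the first has coefficients 1,2,3,3,3,2 for degrees 0…5.
[y^5] = 1·2 − 3·3 + 3·3 − 1·3 = -1.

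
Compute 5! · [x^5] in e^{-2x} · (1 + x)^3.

-32

The EGF product rule gives c_5 = Σ_{k_1+k_2=5} C(5; k_1,k_2) · ∏ g_i(k_i), where e^{-2x} gives (-2)^k; (1+x)^3 gives the falling factorial (3)_k.
g_1(k) for k = 0…5: 1, -2, 4, -8, 16, -32.
g_2(k) for k = 0…5: 1, 3, 6, 6, 0, 0.
c_5 = Σ_k C(5,k)·g_1(k)·g_2(5−k) = 10·4·6 + 10·(-8)·6 + 5·16·3 + 1·(-32)·1 = 240 − 480 + 240 − 32 = -32.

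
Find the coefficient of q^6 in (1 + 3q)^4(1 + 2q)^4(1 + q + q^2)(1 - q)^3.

(1 + 3q)^4 has coefficients 1,12,54,108,81 for degrees 0…4.
(1 + 2q)^4 has coefficients 1,8,24,32,16,0,0 for degrees 0…6.
Multiplying by (1 + q + q^2) gives running coefficients 1,9,33,64,72,48,16 for degrees 0…6.
Finally multiplying by (1 - q)^3, the product of all factors after the first has coefficients 1,6,9,-9,-30,-9,24 for degrees 0…6.
[q^6] = 1·24 + 12·(-9) + 54·(-30) + 108·(-9) + 81·9 = -1947.

-1947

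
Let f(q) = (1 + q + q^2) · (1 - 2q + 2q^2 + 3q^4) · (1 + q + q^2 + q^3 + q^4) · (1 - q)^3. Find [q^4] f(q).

6

(1 + q + q^2) has coefficients 1,1,1 for degrees 0…2.
(1 - 2q + 2q^2 + 3q^4) has coefficients 1,-2,2,0,3 for degrees 0…4.
Multiplying by (1 + q + q^2 + q^3 + q^4) gives running coefficients 1,-1,1,1,4 for degrees 0…4.
Finally multiplying by (1 - q)^3, the product of all factors after the first has coefficients 1,-4,7,-6,5 for degrees 0…4.
[q^4] = 1·5 + 1·(-6) + 1·7 = 6.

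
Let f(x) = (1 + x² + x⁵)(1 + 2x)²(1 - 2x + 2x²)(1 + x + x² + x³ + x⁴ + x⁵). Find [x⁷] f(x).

16

(1 + x² + x⁵) has coefficients 1,0,1,0,0,1 for degrees 0…5.
(1 + 2x)² has coefficients 1,4,4,0,0,0,0,0 for degrees 0…7.
Multiplying by (1 - 2x + 2x²) gives running coefficients 1,2,-2,0,8,0,0,0 for degrees 0…7.
Finally multiplying by (1 + x + x² + x³ + x⁴ + x⁵), the product of all factors after the first has coefficients 1,3,1,1,9,9,8,6 for degrees 0…7.
[x⁷] = 1·6 + 1·9 + 1·1 = 16.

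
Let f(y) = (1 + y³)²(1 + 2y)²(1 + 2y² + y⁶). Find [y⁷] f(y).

(1 + y³)² has coefficients 1,0,0,2,0,0,1 for degrees 0…6.
(1 + 2y)² has coefficients 1,4,4,0,0,0,0,0 for degrees 0…7.
Finally multiplying by (1 + 2y² + y⁶), the product of all factors after the first has coefficients 1,4,6,8,8,0,1,4 for degrees 0…7.
[y⁷] = 1·4 + 2·8 + 1·4 = 24.

24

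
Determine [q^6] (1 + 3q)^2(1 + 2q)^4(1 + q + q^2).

(1 + 3q)^2 has coefficients 1,6,9 for degrees 0…2.
(1 + 2q)^4 has coefficients 1,8,24,32,16,0,0 for degrees 0…6.
Finally multiplying by (1 + q + q^2), the product of all factors after the first has coefficients 1,9,33,64,72,48,16 for degrees 0…6.
[q^6] = 1·16 + 6·48 + 9·72 = 952.

952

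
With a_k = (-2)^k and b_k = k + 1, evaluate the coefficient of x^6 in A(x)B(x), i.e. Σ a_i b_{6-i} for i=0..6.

This is [x^6] in the product of the two ordinary generating functions.
Σ = 1·7 − 2·6 + 4·5 − 8·4 + 16·3 − 32·2 + 64·1 = 31.

31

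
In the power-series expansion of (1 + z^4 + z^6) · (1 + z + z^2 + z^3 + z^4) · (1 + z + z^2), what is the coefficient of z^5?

4

(1 + z^4 + z^6) has coefficients 1,0,0,0,1,0 for degrees 0…5.
(1 + z + z^2 + z^3 + z^4) has coefficients 1,1,1,1,1,0 for degrees 0…5.
Finally multiplying by (1 + z + z^2), the product of all factors after the first has coefficients 1,2,3,3,3,2 for degrees 0…5.
[z^5] = 1·2 + 1·2 = 4.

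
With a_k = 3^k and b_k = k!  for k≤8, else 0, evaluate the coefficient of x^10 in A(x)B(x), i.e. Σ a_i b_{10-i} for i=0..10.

The convolution is the t^10 coefficient of A(t)B(t).
Σ = 1·0 + 3·0 + 9·40320 + 27·5040 + 81·720 + 243·120 + 729·24 + 2187·6 + 6561·2 + 19683·1 + 59049·1 = 708912.

708912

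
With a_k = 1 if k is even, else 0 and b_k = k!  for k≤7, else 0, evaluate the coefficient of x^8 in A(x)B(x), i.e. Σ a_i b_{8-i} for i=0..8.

747

The convolution is the x^8 coefficient of A(x)B(x).
Σ = 1·0 + 0·5040 + 1·720 + 0·120 + 1·24 + 0·6 + 1·2 + 0·1 + 1·1 = 747.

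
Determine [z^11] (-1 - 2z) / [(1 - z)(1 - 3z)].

-442866

Partial fractions give a closed form: a_n = (3/2)·1^n + (-5/2)·3^n.
At n = 11: a_11 = -442866.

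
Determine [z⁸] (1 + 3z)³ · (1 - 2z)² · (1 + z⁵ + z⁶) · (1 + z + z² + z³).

(1 + 3z)³ has coefficients 1,9,27,27 for degrees 0…3.
(1 - 2z)² has coefficients 1,-4,4,0,0,0,0,0,0 for degrees 0…8.
Multiplying by (1 + z⁵ + z⁶) gives running coefficients 1,-4,4,0,0,1,-3,0,4 for degrees 0…8.
Finally multiplying by (1 + z + z² + z³), the product of all factors after the first has coefficients 1,-3,1,1,0,5,-2,-2,2 for degrees 0…8.
[z⁸] = 1·2 + 9·(-2) + 27·(-2) + 27·5 = 65.

65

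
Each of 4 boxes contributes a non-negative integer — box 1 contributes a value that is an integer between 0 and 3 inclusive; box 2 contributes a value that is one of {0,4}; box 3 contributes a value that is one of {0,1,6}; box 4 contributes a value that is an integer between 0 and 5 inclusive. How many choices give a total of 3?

The generating function for the choices is (1 + z + z^2 + z^3)·(1 + z^4)·(1 + z + z^6)·(1 + z + z^2 + z^3 + z^4 + z^5); the count is [z^3].
(1 + z + z^2 + z^3) has coefficients 1,1,1,1 for degrees 0…3.
(1 + z^4) has coefficients 1,0,0,0 for degrees 0…3.
Multiplying by (1 + z + z^6) gives running coefficients 1,1,0,0 for degrees 0…3.
Finally multiplying by (1 + z + z^2 + z^3 + z^4 + z^5), the product of all factors after the first has coefficients 1,2,2,2 for degrees 0…3.
[z^3] = 1·2 + 1·2 + 1·2 + 1·1 = 7.

7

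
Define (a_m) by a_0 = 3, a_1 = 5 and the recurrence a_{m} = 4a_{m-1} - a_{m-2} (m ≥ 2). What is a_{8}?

The ordinary generating function has denominator 1 - 4q + q^2.
Iterating the recurrence: a_0,…,a_{8} = 3, 5, 17, 63, 235, 877, 3273, 12215, 45587.

45587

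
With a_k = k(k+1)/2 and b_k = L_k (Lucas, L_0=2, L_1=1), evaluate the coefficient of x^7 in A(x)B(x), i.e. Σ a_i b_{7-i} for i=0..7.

Write out a_i and b_{7-i} for i = 0,…,7 and sum the products.
Σ = 0·29 + 1·18 + 3·11 + 6·7 + 10·4 + 15·3 + 21·1 + 28·2 = 255.

255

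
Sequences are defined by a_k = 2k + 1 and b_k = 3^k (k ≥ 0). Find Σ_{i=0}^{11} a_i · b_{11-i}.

This is [x^11] in the product of the two ordinary generating functions.
Σ = 1·177147 + 3·59049 + 5·19683 + 7·6561 + 9·2187 + 11·729 + 13·243 + 15·81 + 17·27 + 19·9 + 21·3 + 23·1 = 531428.

531428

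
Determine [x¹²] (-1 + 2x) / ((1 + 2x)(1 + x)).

-16381

Partial fractions give a closed form: a_n = (-4)·(-2)^n + (3)·(-1)^n.
At n = 12: a_12 = -16381.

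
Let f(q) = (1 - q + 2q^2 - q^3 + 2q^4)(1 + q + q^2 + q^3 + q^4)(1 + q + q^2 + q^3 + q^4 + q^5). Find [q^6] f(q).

(1 - q + 2q^2 - q^3 + 2q^4) has coefficients 1,-1,2,-1,2 for degrees 0…4.
(1 + q + q^2 + q^3 + q^4) has coefficients 1,1,1,1,1,0,0 for degrees 0…6.
Finally multiplying by (1 + q + q^2 + q^3 + q^4 + q^5), the product of all factors after the first has coefficients 1,2,3,4,5,5,4 for degrees 0…6.
[q^6] = 1·4 − 1·5 + 2·5 − 1·4 + 2·3 = 11.

11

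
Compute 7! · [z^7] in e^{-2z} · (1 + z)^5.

The EGF product rule gives c_7 = Σ_{k_1+k_2=7} C(7; k_1,k_2) · ∏ g_i(k_i), where e^{-2z} gives (-2)^k; (1+z)^5 gives the falling factorial (5)_k.
g_1(k) for k = 0…7: 1, -2, 4, -8, 16, -32, 64, -128.
g_2(k) for k = 0…7: 1, 5, 20, 60, 120, 120, 0, 0.
c_7 = Σ_k C(7,k)·g_1(k)·g_2(7−k) = 21·4·120 + 35·(-8)·120 + 35·16·60 + 21·(-32)·20 + 7·64·5 + 1·(-128)·1 = 10080 − 33600 + 33600 − 13440 + 2240 − 128 = -1248.

-1248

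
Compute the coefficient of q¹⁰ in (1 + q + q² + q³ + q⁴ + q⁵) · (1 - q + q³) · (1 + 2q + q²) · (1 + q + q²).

(1 + q + q² + q³ + q⁴ + q⁵) has coefficients 1,1,1,1,1,1 for degrees 0…5.
(1 - q + q³) has coefficients 1,-1,0,1,0,0,0,0,0,0,0 for degrees 0…10.
Multiplying by (1 + 2q + q²) gives running coefficients 1,1,-1,0,2,1,0,0,0,0,0 for degrees 0…10.
Finally multiplying by (1 + q + q²), the product of all factors after the first has coefficients 1,2,1,0,1,3,3,1,0,0,0 for degrees 0…10.
[q¹⁰] = 1·0 + 1·0 + 1·0 + 1·1 + 1·3 + 1·3 = 7.

7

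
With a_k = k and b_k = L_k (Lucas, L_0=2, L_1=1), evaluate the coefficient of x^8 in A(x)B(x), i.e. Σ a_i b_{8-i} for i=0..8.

This is [x^8] in the product of the two ordinary generating functions.
Σ = 0·47 + 1·29 + 2·18 + 3·11 + 4·7 + 5·4 + 6·3 + 7·1 + 8·2 = 187.

187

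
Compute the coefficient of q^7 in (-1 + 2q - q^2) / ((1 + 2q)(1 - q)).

The denominator gives the recurrence a_n = −a_(n−1) + 2a_(n−2) for n ≥ 3; the numerator fixes a_0 = -1, a_1 = 3, a_2 = -6.
Iterating: -1, 3, -6, 12, -24, 48, -96, 192, so a_7 = 192.

192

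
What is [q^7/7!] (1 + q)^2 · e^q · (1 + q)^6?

394353

The EGF product rule gives c_7 = Σ_{k_1+k_2+k_3=7} C(7; k_1,k_2,k_3) · ∏ g_i(k_i), where (1+q)^2 gives the falling factorial (2)_k; e^q gives (1)^k; (1+q)^6 gives the falling factorial (6)_k.
g_1(k) for k = 0…7: 1, 2, 2, 0, 0, 0, 0, 0.
g_2(k) for k = 0…7: 1, 1, 1, 1, 1, 1, 1, 1.
g_3(k) for k = 0…7: 1, 6, 30, 120, 360, 720, 720, 0.
First combine the last two factors: h(k) = Σ_j C(k,j)·g_2(j)·g_3(k−j) for k = 0…7: 1, 7, 43, 229, 1045, 4051, 13327, 37633.
c_7 = Σ_k C(7,k)·g_1(k)·h(7−k) = 1·1·37633 + 7·2·13327 + 21·2·4051 = 37633 + 186578 + 170142 = 394353.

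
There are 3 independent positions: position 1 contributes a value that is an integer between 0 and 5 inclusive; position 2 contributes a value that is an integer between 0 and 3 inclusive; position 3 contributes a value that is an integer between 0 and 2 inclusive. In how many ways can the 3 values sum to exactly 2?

6

The generating function for the choices is (1 + z + z^2 + z^3 + z^4 + z^5)·(1 + z + z^2 + z^3)·(1 + z + z^2); the count is [z^2].
(1 + z + z^2 + z^3 + z^4 + z^5) has coefficients 1,1,1 for degrees 0…2.
(1 + z + z^2 + z^3) has coefficients 1,1,1 for degrees 0…2.
Finally multiplying by (1 + z + z^2), the product of all factors after the first has coefficients 1,2,3 for degrees 0…2.
[z^2] = 1·3 + 1·2 + 1·1 = 6.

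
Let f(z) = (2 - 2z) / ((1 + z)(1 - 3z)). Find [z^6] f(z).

The denominator gives the recurrence a_n = 2a_(n−1) + 3a_(n−2) for n ≥ 3; the numerator fixes a_0 = 2, a_1 = 2, a_2 = 10.
Iterating: 2, 2, 10, 26, 82, 242, 730, so a_6 = 730.

730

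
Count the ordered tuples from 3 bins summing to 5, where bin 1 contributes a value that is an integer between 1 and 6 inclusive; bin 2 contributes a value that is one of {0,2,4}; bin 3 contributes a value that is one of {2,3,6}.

The generating function for the choices is (q + q² + q³ + q⁴ + q⁵ + q⁶)·(1 + q² + q⁴)·(q² + q³ + q⁶); the count is [q⁵].
(q + q² + q³ + q⁴ + q⁵ + q⁶) has coefficients 0,1,1,1,1,1 for degrees 0…5.
(1 + q² + q⁴) has coefficients 1,0,1,0,1,0 for degrees 0…5.
Finally multiplying by (q² + q³ + q⁶), the product of all factors after the first has coefficients 0,0,1,1,1,1 for degrees 0…5.
[q⁵] = 1·1 + 1·1 + 1·1 + 1·0 + 1·0 = 3.

3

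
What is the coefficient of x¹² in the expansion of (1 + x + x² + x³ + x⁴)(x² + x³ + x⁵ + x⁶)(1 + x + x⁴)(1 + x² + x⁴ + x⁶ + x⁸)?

28

(1 + x + x² + x³ + x⁴) has coefficients 1,1,1,1,1 for degrees 0…4.
(x² + x³ + x⁵ + x⁶) has coefficients 0,0,1,1,0,1,1,0,0,0,0,0,0 for degrees 0…12.
Multiplying by (1 + x + x⁴) gives running coefficients 0,0,1,2,1,1,3,2,0,1,1,0,0 for degrees 0…12.
Finally multiplying by (1 + x² + x⁴ + x⁶ + x⁸), the product of all factors after the first has coefficients 0,0,1,2,2,3,5,5,5,6,6,6,5 for degrees 0…12.
[x¹²] = 1·5 + 1·6 + 1·6 + 1·6 + 1·5 = 28.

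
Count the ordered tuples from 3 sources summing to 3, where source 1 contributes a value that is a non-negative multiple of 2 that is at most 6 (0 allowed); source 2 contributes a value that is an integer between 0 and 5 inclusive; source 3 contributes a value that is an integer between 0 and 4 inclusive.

The generating function for the choices is (1 + z² + z⁴ + z⁶)·(1 + z + z² + z³ + z⁴ + z⁵)·(1 + z + z² + z³ + z⁴); the count is [z³].
(1 + z² + z⁴ + z⁶) has coefficients 1,0,1,0 for degrees 0…3.
(1 + z + z² + z³ + z⁴ + z⁵) has coefficients 1,1,1,1 for degrees 0…3.
Finally multiplying by (1 + z + z² + z³ + z⁴), the product of all factors after the first has coefficients 1,2,3,4 for degrees 0…3.
[z³] = 1·4 + 1·2 = 6.

6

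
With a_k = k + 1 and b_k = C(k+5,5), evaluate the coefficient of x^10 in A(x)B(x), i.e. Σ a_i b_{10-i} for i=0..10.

This is [x^10] in the product of the two ordinary generating functions.
Σ = 1·3003 + 2·2002 + 3·1287 + 4·792 + 5·462 + 6·252 + 7·126 + 8·56 + 9·21 + 10·6 + 11·1 = 19448.

19448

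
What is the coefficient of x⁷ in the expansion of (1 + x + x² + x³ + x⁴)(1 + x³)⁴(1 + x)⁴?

(1 + x + x² + x³ + x⁴) has coefficients 1,1,1,1,1 for degrees 0…4.
(1 + x³)⁴ has coefficients 1,0,0,4,0,0,6,0 for degrees 0…7.
Finally multiplying by (1 + x)⁴, the product of all factors after the first has coefficients 1,4,6,8,17,24,22,28 for degrees 0…7.
[x⁷] = 1·28 + 1·22 + 1·24 + 1·17 + 1·8 = 99.

99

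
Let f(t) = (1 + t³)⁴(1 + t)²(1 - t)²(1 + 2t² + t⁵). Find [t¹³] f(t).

-24

(1 + t³)⁴ has coefficients 1,0,0,4,0,0,6,0,0,4,0,0,1 for degrees 0…12.
(1 + t)² has coefficients 1,2,1,0,0,0,0,0,0,0,0,0,0,0 for degrees 0…13.
Multiplying by (1 - t)² gives running coefficients 1,0,-2,0,1,0,0,0,0,0,0,0,0,0 for degrees 0…13.
Finally multiplying by (1 + 2t² + t⁵), the product of all factors after the first has coefficients 1,0,0,0,-3,1,2,-2,0,1,0,0,0,0 for degrees 0…13.
[t¹³] = 1·0 + 4·0 + 6·(-2) + 4·(-3) + 1·0 = -24.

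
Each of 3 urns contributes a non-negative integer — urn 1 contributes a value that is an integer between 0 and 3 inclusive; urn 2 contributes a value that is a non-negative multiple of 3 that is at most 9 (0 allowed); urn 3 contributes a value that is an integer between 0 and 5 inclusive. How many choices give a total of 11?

8

The generating function for the choices is (1 + q + q^2 + q^3)·(1 + q^3 + q^6 + q^9)·(1 + q + q^2 + q^3 + q^4 + q^5); the count is [q^11].
(1 + q + q^2 + q^3) has coefficients 1,1,1,1 for degrees 0…3.
(1 + q^3 + q^6 + q^9) has coefficients 1,0,0,1,0,0,1,0,0,1,0,0 for degrees 0…11.
Finally multiplying by (1 + q + q^2 + q^3 + q^4 + q^5), the product of all factors after the first has coefficients 1,1,1,2,2,2,2,2,2,2,2,2 for degrees 0…11.
[q^11] = 1·2 + 1·2 + 1·2 + 1·2 = 8.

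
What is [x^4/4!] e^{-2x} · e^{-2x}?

The EGF product rule gives c_4 = Σ_{k_1+k_2=4} C(4; k_1,k_2) · ∏ g_i(k_i), where e^{-2x} gives (-2)^k; e^{-2x} gives (-2)^k.
g_1(k) for k = 0…4: 1, -2, 4, -8, 16.
g_2(k) for k = 0…4: 1, -2, 4, -8, 16.
c_4 = Σ_k C(4,k)·g_1(k)·g_2(4−k) = 1·1·16 + 4·(-2)·(-8) + 6·4·4 + 4·(-8)·(-2) + 1·16·1 = 16 + 64 + 96 + 64 + 16 = 256.

256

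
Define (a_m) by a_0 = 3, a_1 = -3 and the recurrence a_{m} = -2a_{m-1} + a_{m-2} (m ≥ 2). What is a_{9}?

-4179

The ordinary generating function has denominator 1 + 2y - y^2.
Iterating the recurrence: a_0,…,a_{9} = 3, -3, 9, -21, 51, -123, 297, -717, 1731, -4179.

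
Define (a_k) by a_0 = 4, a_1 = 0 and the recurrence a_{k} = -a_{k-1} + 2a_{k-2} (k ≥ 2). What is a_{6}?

88

The ordinary generating function has denominator 1 + z - 2z^2.
Iterating the recurrence: a_0,…,a_{6} = 4, 0, 8, -8, 24, -40, 88.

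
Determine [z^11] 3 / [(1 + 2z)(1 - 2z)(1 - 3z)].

The denominator gives the recurrence a_n = 3a_(n−1) + 4a_(n−2) − 12a_(n−3) for n ≥ 3; the numerator fixes a_0 = 3, a_1 = 9, a_2 = 39.
Iterating: 3, 9, 39, 117, 399, 1197, 3783, 11349, 34815, 104445, 316407, 949221, so a_11 = 949221.

949221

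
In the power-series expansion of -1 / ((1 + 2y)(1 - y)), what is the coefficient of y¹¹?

Partial fractions give a closed form: a_n = (-2/3)·(-2)^n + (-1/3)·1^n.
At n = 11: a_11 = 1365.

1365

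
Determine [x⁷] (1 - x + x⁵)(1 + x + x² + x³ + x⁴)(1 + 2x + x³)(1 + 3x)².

(1 - x + x⁵) has coefficients 1,-1,0,0,0,1 for degrees 0…5.
(1 + x + x² + x³ + x⁴) has coefficients 1,1,1,1,1,0,0,0 for degrees 0…7.
Multiplying by (1 + 2x + x³) gives running coefficients 1,3,3,4,4,3,1,1 for degrees 0…7.
Finally multiplying by (1 + 3x)², the product of all factors after the first has coefficients 1,9,30,49,55,63,55,34 for degrees 0…7.
[x⁷] = 1·34 − 1·55 + 1·30 = 9.

9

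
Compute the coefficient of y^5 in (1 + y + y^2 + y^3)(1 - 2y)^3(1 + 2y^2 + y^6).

(1 + y + y^2 + y^3) has coefficients 1,1,1,1 for degrees 0…3.
(1 - 2y)^3 has coefficients 1,-6,12,-8,0,0 for degrees 0…5.
Finally multiplying by (1 + 2y^2 + y^6), the product of all factors after the first has coefficients 1,-6,14,-20,24,-16 for degrees 0…5.
[y^5] = 1·(-16) + 1·24 + 1·(-20) + 1·14 = 2.

2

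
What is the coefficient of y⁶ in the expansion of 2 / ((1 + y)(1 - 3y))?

1094

Partial fractions give a closed form: a_n = (1/2)·(-1)^n + (3/2)·3^n.
At n = 6: a_6 = 1094.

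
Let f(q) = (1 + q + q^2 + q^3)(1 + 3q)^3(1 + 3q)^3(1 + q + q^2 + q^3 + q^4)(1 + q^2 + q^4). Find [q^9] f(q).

(1 + q + q^2 + q^3) has coefficients 1,1,1,1 for degrees 0…3.
(1 + 3q)^3 has coefficients 1,9,27,27,0,0,0,0,0,0 for degrees 0…9.
Multiplying by (1 + 3q)^3 gives running coefficients 1,18,135,540,1215,1458,729,0,0,0 for degrees 0…9.
Multiplying by (1 + q + q^2 + q^3 + q^4) gives running coefficients 1,19,154,694,1909,3366,4077,3942,3402,2187 for degrees 0…9.
Finally multiplying by (1 + q^2 + q^4), the product of all factors after the first has coefficients 1,19,155,713,2064,4079,6140,8002,9388,9495 for degrees 0…9.
[q^9] = 1·9495 + 1·9388 + 1·8002 + 1·6140 = 33025.

33025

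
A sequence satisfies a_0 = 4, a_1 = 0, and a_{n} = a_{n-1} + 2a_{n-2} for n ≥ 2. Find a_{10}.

1368

The ordinary generating function has denominator 1 - y - 2y^2.
Iterating the recurrence: a_0,…,a_{10} = 4, 0, 8, 8, 24, 40, 88, 168, 344, 680, 1368.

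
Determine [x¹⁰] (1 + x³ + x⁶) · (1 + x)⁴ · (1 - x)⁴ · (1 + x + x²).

-1

(1 + x³ + x⁶) has coefficients 1,0,0,1,0,0,1 for degrees 0…6.
(1 + x)⁴ has coefficients 1,4,6,4,1,0,0,0,0,0,0 for degrees 0…10.
Multiplying by (1 - x)⁴ gives running coefficients 1,0,-4,0,6,0,-4,0,1,0,0 for degrees 0…10.
Finally multiplying by (1 + x + x²), the product of all factors after the first has coefficients 1,1,-3,-4,2,6,2,-4,-3,1,1 for degrees 0…10.
[x¹⁰] = 1·1 + 1·(-4) + 1·2 = -1.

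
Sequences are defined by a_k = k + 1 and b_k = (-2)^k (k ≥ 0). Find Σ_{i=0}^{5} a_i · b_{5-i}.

The convolution is the x^5 coefficient of A(x)B(x).
Σ = 1·(-32) + 2·16 + 3·(-8) + 4·4 + 5·(-2) + 6·1 = -12.

-12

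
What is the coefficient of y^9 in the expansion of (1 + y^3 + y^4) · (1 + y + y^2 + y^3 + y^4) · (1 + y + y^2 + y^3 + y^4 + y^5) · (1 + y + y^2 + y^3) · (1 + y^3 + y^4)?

105

(1 + y^3 + y^4) has coefficients 1,0,0,1,1 for degrees 0…4.
(1 + y + y^2 + y^3 + y^4) has coefficients 1,1,1,1,1,0,0,0,0,0 for degrees 0…9.
Multiplying by (1 + y + y^2 + y^3 + y^4 + y^5) gives running coefficients 1,2,3,4,5,5,4,3,2,1 for degrees 0…9.
Multiplying by (1 + y + y^2 + y^3) gives running coefficients 1,3,6,10,14,17,18,17,14,10 for degrees 0…9.
Finally multiplying by (1 + y^3 + y^4), the product of all factors after the first has coefficients 1,3,6,11,18,26,34,41,45,45 for degrees 0…9.
[y^9] = 1·45 + 1·34 + 1·26 = 105.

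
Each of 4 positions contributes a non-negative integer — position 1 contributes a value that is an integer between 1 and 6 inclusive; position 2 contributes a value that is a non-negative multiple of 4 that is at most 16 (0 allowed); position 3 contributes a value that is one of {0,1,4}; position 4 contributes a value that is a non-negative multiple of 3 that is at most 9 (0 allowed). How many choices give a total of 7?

The generating function for the choices is (t + t^2 + t^3 + t^4 + t^5 + t^6)·(1 + t^4 + t^8 + t^12 + t^16)·(1 + t + t^4)·(1 + t^3 + t^6 + t^9); the count is [t^7].
(t + t^2 + t^3 + t^4 + t^5 + t^6) has coefficients 0,1,1,1,1,1,1 for degrees 0…6.
(1 + t^4 + t^8 + t^12 + t^16) has coefficients 1,0,0,0,1,0,0,0 for degrees 0…7.
Multiplying by (1 + t + t^4) gives running coefficients 1,1,0,0,2,1,0,0 for degrees 0…7.
Finally multiplying by (1 + t^3 + t^6 + t^9), the product of all factors after the first has coefficients 1,1,0,1,3,1,1,3 for degrees 0…7.
[t^7] = 1·1 + 1·1 + 1·3 + 1·1 + 1·0 + 1·1 = 7.

7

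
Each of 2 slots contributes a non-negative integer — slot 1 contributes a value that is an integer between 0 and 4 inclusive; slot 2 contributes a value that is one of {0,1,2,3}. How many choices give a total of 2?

The generating function for the choices is (1 + y + y² + y³ + y⁴)·(1 + y + y² + y³); the count is [y²].
(1 + y + y² + y³ + y⁴) has coefficients 1,1,1 for degrees 0…2.
(1 + y + y² + y³) has coefficients 1,1,1 for degrees 0…2.
[y²] = 1·1 + 1·1 + 1·1 = 3.

3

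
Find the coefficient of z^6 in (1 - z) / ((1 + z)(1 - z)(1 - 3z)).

547

The denominator gives the recurrence a_n = 3a_(n−1) + a_(n−2) − 3a_(n−3) for n ≥ 3; the numerator fixes a_0 = 1, a_1 = 2, a_2 = 7.
Iterating: 1, 2, 7, 20, 61, 182, 547, so a_6 = 547.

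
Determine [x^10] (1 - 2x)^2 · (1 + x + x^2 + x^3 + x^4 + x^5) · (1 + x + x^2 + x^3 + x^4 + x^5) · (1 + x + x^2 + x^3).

(1 - 2x)^2 has coefficients 1,-4,4 for degrees 0…2.
(1 + x + x^2 + x^3 + x^4 + x^5) has coefficients 1,1,1,1,1,1,0,0,0,0,0 for degrees 0…10.
Multiplying by (1 + x + x^2 + x^3 + x^4 + x^5) gives running coefficients 1,2,3,4,5,6,5,4,3,2,1 for degrees 0…10.
Finally multiplying by (1 + x + x^2 + x^3), the product of all factors after the first has coefficients 1,3,6,10,14,18,20,20,18,14,10 for degrees 0…10.
[x^10] = 1·10 − 4·14 + 4·18 = 26.

26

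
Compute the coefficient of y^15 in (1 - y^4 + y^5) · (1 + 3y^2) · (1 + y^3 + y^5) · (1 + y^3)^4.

-23

(1 - y^4 + y^5) has coefficients 1,0,0,0,-1,1 for degrees 0…5.
(1 + 3y^2) has coefficients 1,0,3,0,0,0,0,0,0,0,0,0,0,0,0,0 for degrees 0…15.
Multiplying by (1 + y^3 + y^5) gives running coefficients 1,0,3,1,0,4,0,3,0,0,0,0,0,0,0,0 for degrees 0…15.
Finally multiplying by (1 + y^3)^4, the product of all factors after the first has coefficients 1,0,3,5,0,16,10,3,34,10,12,36,5,18,19,1 for degrees 0…15.
[y^15] = 1·1 − 1·36 + 1·12 = -23.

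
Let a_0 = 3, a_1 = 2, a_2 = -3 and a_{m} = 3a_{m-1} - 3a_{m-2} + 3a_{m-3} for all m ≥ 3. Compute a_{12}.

-1863

The ordinary generating function has denominator 1 - 3t + 3t^2 - 3t^3.
Iterating the recurrence: a_0,…,a_{12} = 3, 2, -3, -6, -3, 0, -9, -36, -81, -162, -351, -810, -1863.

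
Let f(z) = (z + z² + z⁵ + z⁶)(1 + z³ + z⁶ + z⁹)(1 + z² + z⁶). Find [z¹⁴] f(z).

(z + z² + z⁵ + z⁶) has coefficients 0,1,1,0,0,1,1 for degrees 0…6.
(1 + z³ + z⁶ + z⁹) has coefficients 1,0,0,1,0,0,1,0,0,1,0,0,0,0,0 for degrees 0…14.
Finally multiplying by (1 + z² + z⁶), the product of all factors after the first has coefficients 1,0,1,1,0,1,2,0,1,2,0,1,1,0,0 for degrees 0…14.
[z¹⁴] = 1·0 + 1·1 + 1·2 + 1·1 = 4.

4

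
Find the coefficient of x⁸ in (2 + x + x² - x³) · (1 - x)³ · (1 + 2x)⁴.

-24

(2 + x + x² - x³) has coefficients 2,1,1,-1 for degrees 0…3.
(1 - x)³ has coefficients 1,-3,3,-1,0,0,0,0,0 for degrees 0…8.
Finally multiplying by (1 + 2x)⁴, the product of all factors after the first has coefficients 1,5,3,-17,-16,24,16,-16,0 for degrees 0…8.
[x⁸] = 2·0 + 1·(-16) + 1·16 − 1·24 = -24.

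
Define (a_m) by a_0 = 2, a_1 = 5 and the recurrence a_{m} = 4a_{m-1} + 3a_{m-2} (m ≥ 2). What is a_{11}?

25869671

The ordinary generating function has denominator 1 - 4y - 3y^2.
Iterating the recurrence: a_0,…,a_{11} = 2, 5, 26, 119, 554, 2573, 11954, 55535, 258002, 1198613, 5568458, 25869671.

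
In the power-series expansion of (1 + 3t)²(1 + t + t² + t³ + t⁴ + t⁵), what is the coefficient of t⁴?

16

(1 + 3t)² has coefficients 1,6,9 for degrees 0…2.
(1 + t + t² + t³ + t⁴ + t⁵) has coefficients 1,1,1,1,1 for degrees 0…4.
[t⁴] = 1·1 + 6·1 + 9·1 = 16.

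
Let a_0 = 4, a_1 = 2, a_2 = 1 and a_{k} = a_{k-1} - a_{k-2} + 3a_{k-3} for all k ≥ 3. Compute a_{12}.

340

The ordinary generating function has denominator 1 - z + z^2 - 3z^3.
Iterating the recurrence: a_0,…,a_{12} = 4, 2, 1, 11, 16, 8, 25, 65, 64, 74, 205, 323, 340.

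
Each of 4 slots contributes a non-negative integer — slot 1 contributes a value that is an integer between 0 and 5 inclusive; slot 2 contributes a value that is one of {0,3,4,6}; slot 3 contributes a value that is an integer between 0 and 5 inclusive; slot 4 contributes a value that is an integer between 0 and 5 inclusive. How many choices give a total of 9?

The generating function for the choices is (1 + q + q² + q³ + q⁴ + q⁵)·(1 + q³ + q⁴ + q⁶)·(1 + q + q² + q³ + q⁴ + q⁵)·(1 + q + q² + q³ + q⁴ + q⁵); the count is [q⁹].
(1 + q + q² + q³ + q⁴ + q⁵) has coefficients 1,1,1,1,1,1 for degrees 0…5.
(1 + q³ + q⁴ + q⁶) has coefficients 1,0,0,1,1,0,1,0,0,0 for degrees 0…9.
Multiplying by (1 + q + q² + q³ + q⁴ + q⁵) gives running coefficients 1,1,1,2,3,3,3,3,3,2 for degrees 0…9.
Finally multiplying by (1 + q + q² + q³ + q⁴ + q⁵), the product of all factors after the first has coefficients 1,2,3,5,8,11,13,15,17,17 for degrees 0…9.
[q⁹] = 1·17 + 1·17 + 1·15 + 1·13 + 1·11 + 1·8 = 81.

81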